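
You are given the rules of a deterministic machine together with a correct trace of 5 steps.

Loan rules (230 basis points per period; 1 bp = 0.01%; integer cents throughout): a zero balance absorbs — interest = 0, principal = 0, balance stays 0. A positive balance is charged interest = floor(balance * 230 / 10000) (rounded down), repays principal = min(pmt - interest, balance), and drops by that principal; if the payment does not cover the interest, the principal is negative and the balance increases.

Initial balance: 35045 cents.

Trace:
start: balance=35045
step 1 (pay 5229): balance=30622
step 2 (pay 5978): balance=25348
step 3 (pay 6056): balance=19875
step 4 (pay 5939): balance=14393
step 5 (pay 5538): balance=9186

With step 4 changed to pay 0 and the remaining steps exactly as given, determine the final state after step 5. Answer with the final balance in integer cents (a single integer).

15261

(re-executing from step 4 with the substitution; state before step 4: balance=19875)
step 4 (pay 0): balance=20332
step 5 (pay 5538): balance=15261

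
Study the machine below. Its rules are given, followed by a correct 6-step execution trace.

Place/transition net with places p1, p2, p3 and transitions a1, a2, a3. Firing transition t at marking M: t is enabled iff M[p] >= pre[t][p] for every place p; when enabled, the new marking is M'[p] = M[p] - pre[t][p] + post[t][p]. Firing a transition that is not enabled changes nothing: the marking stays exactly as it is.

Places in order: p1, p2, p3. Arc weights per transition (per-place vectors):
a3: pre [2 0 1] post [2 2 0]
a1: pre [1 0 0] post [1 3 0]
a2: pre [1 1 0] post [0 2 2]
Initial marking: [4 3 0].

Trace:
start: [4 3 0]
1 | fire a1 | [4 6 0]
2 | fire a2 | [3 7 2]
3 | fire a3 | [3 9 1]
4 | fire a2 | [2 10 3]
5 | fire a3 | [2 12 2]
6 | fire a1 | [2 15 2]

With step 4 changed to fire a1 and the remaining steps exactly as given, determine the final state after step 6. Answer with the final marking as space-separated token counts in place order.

(re-executing from step 4 with the substitution; state before step 4: [3 9 1])
4 | fire a1 | [3 12 1]
5 | fire a3 | [3 14 0]
6 | fire a1 | [3 17 0]

3 17 0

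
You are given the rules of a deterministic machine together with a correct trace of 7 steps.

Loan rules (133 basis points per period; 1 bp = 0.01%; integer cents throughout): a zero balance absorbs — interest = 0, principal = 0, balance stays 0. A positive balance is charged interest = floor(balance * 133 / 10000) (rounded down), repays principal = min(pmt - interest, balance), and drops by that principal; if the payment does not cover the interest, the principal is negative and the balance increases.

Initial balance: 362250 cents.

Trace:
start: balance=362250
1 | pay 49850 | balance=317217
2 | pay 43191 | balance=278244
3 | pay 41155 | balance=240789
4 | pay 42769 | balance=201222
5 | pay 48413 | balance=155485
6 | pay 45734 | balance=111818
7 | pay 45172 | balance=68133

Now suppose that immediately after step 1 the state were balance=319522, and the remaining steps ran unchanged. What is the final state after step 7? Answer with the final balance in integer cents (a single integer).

70628

state after step 1 := balance=319522
2 | pay 43191 | balance=280580
3 | pay 41155 | balance=243156
4 | pay 42769 | balance=203620
5 | pay 48413 | balance=157915
6 | pay 45734 | balance=114281
7 | pay 45172 | balance=70628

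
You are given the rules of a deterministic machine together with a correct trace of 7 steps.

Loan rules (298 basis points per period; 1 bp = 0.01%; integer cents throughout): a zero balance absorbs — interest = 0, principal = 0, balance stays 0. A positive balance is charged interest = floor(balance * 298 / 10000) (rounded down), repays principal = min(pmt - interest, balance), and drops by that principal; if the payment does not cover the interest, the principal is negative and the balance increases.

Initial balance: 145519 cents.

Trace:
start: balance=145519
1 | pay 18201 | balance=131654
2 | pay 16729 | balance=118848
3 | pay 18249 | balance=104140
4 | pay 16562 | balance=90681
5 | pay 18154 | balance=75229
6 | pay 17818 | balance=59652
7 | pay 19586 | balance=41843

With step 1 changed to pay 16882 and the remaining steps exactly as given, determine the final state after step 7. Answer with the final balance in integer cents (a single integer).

(re-executing from step 1 with the substitution; state before step 1: balance=145519)
1 | pay 16882 | balance=132973
2 | pay 16729 | balance=120206
3 | pay 18249 | balance=105539
4 | pay 16562 | balance=92122
5 | pay 18154 | balance=76713
6 | pay 17818 | balance=61181
7 | pay 19586 | balance=43418

43418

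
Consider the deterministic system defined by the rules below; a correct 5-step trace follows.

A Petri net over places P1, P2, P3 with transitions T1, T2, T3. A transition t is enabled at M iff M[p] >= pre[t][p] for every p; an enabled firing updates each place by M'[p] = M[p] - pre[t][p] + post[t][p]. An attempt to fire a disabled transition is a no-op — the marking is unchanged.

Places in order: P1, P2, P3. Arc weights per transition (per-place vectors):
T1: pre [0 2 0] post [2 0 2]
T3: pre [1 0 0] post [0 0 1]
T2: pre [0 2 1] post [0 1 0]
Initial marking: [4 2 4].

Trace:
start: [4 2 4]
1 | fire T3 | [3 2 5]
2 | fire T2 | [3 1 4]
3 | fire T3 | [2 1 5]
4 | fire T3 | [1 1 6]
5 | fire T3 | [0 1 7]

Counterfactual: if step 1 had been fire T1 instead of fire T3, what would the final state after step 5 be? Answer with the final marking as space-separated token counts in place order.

3 0 9

(re-executing from step 1 with the substitution; state before step 1: [4 2 4])
1 | fire T1 | [6 0 6]
2 | fire T2 | [6 0 6]
3 | fire T3 | [5 0 7]
4 | fire T3 | [4 0 8]
5 | fire T3 | [3 0 9]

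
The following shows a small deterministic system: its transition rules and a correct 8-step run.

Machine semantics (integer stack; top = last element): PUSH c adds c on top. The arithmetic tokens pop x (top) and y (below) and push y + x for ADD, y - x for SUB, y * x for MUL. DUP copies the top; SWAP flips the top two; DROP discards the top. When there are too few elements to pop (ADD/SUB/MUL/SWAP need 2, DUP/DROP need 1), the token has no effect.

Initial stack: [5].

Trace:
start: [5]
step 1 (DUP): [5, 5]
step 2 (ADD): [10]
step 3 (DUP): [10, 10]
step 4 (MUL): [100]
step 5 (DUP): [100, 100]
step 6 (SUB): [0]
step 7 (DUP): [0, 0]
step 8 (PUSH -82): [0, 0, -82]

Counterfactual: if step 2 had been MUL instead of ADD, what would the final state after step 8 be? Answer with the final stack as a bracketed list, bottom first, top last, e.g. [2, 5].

(re-executing from step 2 with the substitution; state before step 2: [5, 5])
step 2 (MUL): [25]
step 3 (DUP): [25, 25]
step 4 (MUL): [625]
step 5 (DUP): [625, 625]
step 6 (SUB): [0]
step 7 (DUP): [0, 0]
step 8 (PUSH -82): [0, 0, -82]

[0, 0, -82]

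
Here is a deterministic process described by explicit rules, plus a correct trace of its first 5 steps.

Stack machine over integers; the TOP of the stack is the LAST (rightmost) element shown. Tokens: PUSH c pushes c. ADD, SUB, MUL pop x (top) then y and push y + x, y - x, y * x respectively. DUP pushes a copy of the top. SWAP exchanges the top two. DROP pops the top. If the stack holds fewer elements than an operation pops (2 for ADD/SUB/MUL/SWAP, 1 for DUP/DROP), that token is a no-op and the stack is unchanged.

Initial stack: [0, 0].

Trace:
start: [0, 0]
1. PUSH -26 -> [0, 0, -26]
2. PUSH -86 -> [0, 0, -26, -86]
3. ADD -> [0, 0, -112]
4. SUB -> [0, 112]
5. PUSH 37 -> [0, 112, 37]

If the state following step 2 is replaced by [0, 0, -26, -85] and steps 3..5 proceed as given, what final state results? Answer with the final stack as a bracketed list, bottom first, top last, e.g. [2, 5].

state after step 2 := [0, 0, -26, -85]
3. ADD -> [0, 0, -111]
4. SUB -> [0, 111]
5. PUSH 37 -> [0, 111, 37]

[0, 111, 37]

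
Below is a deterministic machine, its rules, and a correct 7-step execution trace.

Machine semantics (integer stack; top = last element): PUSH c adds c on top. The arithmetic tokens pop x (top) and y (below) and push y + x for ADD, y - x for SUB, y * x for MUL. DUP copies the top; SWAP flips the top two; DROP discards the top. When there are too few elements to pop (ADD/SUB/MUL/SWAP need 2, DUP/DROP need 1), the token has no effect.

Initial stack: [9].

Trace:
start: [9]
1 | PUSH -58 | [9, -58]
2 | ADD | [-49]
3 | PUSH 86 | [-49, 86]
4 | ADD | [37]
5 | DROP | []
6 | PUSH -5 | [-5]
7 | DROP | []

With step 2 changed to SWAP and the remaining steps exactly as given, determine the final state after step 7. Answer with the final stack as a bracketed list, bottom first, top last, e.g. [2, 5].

(re-executing from step 2 with the substitution; state before step 2: [9, -58])
2 | SWAP | [-58, 9]
3 | PUSH 86 | [-58, 9, 86]
4 | ADD | [-58, 95]
5 | DROP | [-58]
6 | PUSH -5 | [-58, -5]
7 | DROP | [-58]

[-58]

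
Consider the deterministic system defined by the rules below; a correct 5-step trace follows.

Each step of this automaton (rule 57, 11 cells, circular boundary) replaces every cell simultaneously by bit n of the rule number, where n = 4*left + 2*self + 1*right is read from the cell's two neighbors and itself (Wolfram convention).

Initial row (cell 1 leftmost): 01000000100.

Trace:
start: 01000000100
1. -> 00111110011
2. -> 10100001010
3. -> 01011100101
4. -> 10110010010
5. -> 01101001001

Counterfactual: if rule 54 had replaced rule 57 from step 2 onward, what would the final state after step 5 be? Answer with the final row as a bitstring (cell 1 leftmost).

00001000011

(re-executing steps 2..5 under rule 54; state before step 2: 00111110011)
2. -> 11000001100
3. -> 00100010011
4. -> 11110111100
5. -> 00001000011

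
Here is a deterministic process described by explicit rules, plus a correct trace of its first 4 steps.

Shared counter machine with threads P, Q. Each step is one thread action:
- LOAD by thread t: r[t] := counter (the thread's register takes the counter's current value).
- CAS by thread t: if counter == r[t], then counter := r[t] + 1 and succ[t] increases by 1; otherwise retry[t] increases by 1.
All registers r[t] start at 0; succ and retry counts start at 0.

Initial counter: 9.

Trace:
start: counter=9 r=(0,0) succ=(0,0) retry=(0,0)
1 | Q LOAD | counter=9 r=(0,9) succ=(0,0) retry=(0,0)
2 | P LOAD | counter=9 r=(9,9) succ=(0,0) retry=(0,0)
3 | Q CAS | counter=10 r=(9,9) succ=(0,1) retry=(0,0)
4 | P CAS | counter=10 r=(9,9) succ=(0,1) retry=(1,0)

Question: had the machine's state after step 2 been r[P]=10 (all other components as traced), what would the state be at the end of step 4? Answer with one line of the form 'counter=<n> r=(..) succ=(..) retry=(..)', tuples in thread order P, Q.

counter=11 r=(10,9) succ=(1,1) retry=(0,0)

state after step 2 := counter=9 r=(10,9) succ=(0,0) retry=(0,0)
3 | Q CAS | counter=10 r=(10,9) succ=(0,1) retry=(0,0)
4 | P CAS | counter=11 r=(10,9) succ=(1,1) retry=(0,0)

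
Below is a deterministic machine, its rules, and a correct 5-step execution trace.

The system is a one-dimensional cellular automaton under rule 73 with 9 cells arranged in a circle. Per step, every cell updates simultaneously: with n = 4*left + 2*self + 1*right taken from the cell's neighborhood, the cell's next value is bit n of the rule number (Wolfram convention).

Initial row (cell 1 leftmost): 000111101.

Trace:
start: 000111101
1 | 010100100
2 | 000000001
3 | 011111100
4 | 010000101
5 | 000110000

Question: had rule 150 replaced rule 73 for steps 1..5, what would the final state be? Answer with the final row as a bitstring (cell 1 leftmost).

(re-executing steps 1..5 under rule 150; state before step 1: 000111101)
1 | 101011001
2 | 001000110
3 | 011101001
4 | 001001111
5 | 111110110

111110110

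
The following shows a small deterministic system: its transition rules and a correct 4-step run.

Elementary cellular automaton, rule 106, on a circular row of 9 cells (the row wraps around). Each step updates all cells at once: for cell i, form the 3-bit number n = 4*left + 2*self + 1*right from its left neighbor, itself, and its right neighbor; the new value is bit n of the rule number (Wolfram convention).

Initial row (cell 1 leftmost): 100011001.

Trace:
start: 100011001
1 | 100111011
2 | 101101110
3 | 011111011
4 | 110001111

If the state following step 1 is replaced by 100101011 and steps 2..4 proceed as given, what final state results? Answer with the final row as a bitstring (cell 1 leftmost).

101011001

state after step 1 := 100101011
2 | 101010110
3 | 010101111
4 | 101011001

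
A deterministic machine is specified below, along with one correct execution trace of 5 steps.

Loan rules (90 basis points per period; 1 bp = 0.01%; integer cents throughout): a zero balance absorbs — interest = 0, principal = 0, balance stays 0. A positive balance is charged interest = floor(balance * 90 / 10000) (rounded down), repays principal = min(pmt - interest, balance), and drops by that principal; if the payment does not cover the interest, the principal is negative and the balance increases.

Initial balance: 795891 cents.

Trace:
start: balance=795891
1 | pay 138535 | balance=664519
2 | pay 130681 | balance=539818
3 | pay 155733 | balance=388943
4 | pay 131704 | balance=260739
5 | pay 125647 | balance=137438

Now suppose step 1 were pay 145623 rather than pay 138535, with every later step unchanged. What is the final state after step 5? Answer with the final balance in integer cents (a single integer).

(re-executing from step 1 with the substitution; state before step 1: balance=795891)
1 | pay 145623 | balance=657431
2 | pay 130681 | balance=532666
3 | pay 155733 | balance=381726
4 | pay 131704 | balance=253457
5 | pay 125647 | balance=130091

130091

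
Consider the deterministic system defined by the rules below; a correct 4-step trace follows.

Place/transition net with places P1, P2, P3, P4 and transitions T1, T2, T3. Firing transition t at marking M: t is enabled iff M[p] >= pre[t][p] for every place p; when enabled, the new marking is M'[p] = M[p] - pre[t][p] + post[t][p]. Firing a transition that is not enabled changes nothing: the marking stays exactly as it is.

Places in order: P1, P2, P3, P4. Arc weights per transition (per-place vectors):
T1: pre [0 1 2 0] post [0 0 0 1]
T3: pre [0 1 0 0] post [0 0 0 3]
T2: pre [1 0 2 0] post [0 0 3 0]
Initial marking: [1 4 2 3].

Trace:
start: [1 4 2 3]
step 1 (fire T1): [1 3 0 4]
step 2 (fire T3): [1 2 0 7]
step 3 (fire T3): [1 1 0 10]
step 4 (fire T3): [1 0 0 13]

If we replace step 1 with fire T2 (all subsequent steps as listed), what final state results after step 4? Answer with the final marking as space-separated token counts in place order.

(re-executing from step 1 with the substitution; state before step 1: [1 4 2 3])
step 1 (fire T2): [0 4 3 3]
step 2 (fire T3): [0 3 3 6]
step 3 (fire T3): [0 2 3 9]
step 4 (fire T3): [0 1 3 12]

0 1 3 12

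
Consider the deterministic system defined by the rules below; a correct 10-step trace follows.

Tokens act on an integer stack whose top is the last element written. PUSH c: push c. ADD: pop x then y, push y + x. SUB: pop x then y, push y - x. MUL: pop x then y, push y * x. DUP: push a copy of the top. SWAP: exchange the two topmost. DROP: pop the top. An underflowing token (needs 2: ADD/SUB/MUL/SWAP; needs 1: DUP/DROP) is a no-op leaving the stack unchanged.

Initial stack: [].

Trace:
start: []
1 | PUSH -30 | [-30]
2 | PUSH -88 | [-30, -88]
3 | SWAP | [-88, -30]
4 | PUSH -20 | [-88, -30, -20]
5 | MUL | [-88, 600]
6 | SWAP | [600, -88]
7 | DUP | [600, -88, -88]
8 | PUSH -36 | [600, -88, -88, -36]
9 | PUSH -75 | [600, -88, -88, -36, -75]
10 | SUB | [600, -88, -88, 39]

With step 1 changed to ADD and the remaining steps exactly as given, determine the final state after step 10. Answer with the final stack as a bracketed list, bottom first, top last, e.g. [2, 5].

(re-executing from step 1 with the substitution; state before step 1: [])
1 | ADD | []
2 | PUSH -88 | [-88]
3 | SWAP | [-88]
4 | PUSH -20 | [-88, -20]
5 | MUL | [1760]
6 | SWAP | [1760]
7 | DUP | [1760, 1760]
8 | PUSH -36 | [1760, 1760, -36]
9 | PUSH -75 | [1760, 1760, -36, -75]
10 | SUB | [1760, 1760, 39]

[1760, 1760, 39]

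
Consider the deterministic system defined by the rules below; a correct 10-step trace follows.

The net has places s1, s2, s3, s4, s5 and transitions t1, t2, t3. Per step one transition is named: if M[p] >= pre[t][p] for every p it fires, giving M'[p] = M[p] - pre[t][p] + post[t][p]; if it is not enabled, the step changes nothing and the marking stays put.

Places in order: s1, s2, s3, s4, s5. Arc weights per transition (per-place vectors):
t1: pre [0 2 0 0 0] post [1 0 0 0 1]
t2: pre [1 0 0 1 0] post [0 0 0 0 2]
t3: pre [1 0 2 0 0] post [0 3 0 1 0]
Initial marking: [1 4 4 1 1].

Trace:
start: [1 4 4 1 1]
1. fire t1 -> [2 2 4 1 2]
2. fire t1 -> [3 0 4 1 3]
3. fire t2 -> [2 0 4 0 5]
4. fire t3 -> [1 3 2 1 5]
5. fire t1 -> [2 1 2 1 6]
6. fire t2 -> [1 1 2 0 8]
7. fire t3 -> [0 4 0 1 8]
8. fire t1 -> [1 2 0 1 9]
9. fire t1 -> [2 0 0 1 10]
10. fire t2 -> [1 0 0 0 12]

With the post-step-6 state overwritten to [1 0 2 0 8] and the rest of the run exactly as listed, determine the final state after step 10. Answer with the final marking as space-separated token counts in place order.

state after step 6 := [1 0 2 0 8]
7. fire t3 -> [0 3 0 1 8]
8. fire t1 -> [1 1 0 1 9]
9. fire t1 -> [1 1 0 1 9]
10. fire t2 -> [0 1 0 0 11]

0 1 0 0 11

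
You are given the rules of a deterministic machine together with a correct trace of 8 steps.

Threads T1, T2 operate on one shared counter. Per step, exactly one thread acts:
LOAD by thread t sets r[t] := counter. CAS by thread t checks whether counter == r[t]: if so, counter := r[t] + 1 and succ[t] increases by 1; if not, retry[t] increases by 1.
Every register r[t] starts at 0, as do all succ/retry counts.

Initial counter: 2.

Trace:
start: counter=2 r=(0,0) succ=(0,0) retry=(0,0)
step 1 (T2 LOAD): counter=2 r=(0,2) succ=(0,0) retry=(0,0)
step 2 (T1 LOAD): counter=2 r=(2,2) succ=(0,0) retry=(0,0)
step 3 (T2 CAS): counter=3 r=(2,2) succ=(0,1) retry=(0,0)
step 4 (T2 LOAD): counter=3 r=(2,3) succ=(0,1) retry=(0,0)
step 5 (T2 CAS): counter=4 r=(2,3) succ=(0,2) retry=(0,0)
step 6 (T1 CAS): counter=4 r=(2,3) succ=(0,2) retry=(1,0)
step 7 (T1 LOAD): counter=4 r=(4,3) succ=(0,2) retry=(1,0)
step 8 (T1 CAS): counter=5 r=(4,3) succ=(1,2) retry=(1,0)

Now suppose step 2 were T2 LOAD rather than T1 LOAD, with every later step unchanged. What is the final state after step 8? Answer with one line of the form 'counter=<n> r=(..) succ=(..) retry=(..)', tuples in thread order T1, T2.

(re-executing from step 2 with the substitution; state before step 2: counter=2 r=(0,2) succ=(0,0) retry=(0,0))
step 2 (T2 LOAD): counter=2 r=(0,2) succ=(0,0) retry=(0,0)
step 3 (T2 CAS): counter=3 r=(0,2) succ=(0,1) retry=(0,0)
step 4 (T2 LOAD): counter=3 r=(0,3) succ=(0,1) retry=(0,0)
step 5 (T2 CAS): counter=4 r=(0,3) succ=(0,2) retry=(0,0)
step 6 (T1 CAS): counter=4 r=(0,3) succ=(0,2) retry=(1,0)
step 7 (T1 LOAD): counter=4 r=(4,3) succ=(0,2) retry=(1,0)
step 8 (T1 CAS): counter=5 r=(4,3) succ=(1,2) retry=(1,0)

counter=5 r=(4,3) succ=(1,2) retry=(1,0)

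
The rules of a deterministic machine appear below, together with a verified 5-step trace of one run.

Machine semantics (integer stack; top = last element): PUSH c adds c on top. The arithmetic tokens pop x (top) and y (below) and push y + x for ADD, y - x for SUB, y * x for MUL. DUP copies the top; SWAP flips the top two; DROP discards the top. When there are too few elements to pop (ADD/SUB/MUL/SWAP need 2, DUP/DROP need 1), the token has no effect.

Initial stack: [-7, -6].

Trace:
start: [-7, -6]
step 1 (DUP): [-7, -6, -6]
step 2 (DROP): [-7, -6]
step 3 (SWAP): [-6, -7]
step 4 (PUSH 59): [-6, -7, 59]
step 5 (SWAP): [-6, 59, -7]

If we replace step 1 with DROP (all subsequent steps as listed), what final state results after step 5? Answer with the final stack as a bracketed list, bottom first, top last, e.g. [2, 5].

[59]

(re-executing from step 1 with the substitution; state before step 1: [-7, -6])
step 1 (DROP): [-7]
step 2 (DROP): []
step 3 (SWAP): []
step 4 (PUSH 59): [59]
step 5 (SWAP): [59]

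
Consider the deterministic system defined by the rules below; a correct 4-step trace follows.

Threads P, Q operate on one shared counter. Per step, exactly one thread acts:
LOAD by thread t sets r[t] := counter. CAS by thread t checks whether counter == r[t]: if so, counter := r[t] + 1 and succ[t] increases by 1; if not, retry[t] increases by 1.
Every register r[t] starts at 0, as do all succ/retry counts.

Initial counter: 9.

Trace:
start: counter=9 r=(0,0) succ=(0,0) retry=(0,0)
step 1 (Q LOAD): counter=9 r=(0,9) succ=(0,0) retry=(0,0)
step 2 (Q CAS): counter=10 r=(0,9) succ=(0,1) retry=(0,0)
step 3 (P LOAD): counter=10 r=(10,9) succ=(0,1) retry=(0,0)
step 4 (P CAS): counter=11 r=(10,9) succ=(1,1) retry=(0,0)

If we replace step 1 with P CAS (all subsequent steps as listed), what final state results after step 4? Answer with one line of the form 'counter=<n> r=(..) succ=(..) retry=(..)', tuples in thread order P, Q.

(re-executing from step 1 with the substitution; state before step 1: counter=9 r=(0,0) succ=(0,0) retry=(0,0))
step 1 (P CAS): counter=9 r=(0,0) succ=(0,0) retry=(1,0)
step 2 (Q CAS): counter=9 r=(0,0) succ=(0,0) retry=(1,1)
step 3 (P LOAD): counter=9 r=(9,0) succ=(0,0) retry=(1,1)
step 4 (P CAS): counter=10 r=(9,0) succ=(1,0) retry=(1,1)

counter=10 r=(9,0) succ=(1,0) retry=(1,1)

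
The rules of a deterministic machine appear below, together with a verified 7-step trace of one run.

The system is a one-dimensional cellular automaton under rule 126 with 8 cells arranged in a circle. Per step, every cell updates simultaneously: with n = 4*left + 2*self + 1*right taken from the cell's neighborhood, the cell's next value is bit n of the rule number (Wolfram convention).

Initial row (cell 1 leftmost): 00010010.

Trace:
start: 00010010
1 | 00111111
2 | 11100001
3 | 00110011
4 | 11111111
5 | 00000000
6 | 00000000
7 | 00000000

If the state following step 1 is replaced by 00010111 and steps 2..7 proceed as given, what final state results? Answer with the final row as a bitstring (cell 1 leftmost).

state after step 1 := 00010111
2 | 10111101
3 | 11100111
4 | 00111100
5 | 01100110
6 | 11111111
7 | 00000000

00000000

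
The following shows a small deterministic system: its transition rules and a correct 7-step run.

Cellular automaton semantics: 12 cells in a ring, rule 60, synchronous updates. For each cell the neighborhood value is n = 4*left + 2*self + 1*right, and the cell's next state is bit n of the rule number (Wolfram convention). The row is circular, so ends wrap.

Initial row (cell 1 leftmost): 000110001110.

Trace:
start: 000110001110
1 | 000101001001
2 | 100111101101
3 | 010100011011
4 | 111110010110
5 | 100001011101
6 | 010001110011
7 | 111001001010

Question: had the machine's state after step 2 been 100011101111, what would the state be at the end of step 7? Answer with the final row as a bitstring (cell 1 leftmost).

110011010001

state after step 2 := 100011101111
3 | 010010011000
4 | 011011010100
5 | 010110111110
6 | 011101100001
7 | 110011010001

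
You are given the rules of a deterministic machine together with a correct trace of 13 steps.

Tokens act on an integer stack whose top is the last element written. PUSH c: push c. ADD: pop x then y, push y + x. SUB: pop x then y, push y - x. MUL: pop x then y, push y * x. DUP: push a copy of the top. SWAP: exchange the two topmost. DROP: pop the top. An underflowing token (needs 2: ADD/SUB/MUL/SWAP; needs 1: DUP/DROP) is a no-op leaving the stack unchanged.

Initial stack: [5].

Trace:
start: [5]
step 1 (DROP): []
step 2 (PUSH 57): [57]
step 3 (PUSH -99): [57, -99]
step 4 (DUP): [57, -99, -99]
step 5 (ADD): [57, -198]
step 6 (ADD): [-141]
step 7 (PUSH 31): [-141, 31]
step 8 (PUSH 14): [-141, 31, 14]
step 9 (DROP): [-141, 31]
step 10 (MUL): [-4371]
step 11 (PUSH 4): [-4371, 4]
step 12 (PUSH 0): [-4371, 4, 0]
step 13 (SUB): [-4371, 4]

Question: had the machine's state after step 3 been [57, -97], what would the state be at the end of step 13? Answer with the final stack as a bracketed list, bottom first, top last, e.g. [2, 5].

state after step 3 := [57, -97]
step 4 (DUP): [57, -97, -97]
step 5 (ADD): [57, -194]
step 6 (ADD): [-137]
step 7 (PUSH 31): [-137, 31]
step 8 (PUSH 14): [-137, 31, 14]
step 9 (DROP): [-137, 31]
step 10 (MUL): [-4247]
step 11 (PUSH 4): [-4247, 4]
step 12 (PUSH 0): [-4247, 4, 0]
step 13 (SUB): [-4247, 4]

[-4247, 4]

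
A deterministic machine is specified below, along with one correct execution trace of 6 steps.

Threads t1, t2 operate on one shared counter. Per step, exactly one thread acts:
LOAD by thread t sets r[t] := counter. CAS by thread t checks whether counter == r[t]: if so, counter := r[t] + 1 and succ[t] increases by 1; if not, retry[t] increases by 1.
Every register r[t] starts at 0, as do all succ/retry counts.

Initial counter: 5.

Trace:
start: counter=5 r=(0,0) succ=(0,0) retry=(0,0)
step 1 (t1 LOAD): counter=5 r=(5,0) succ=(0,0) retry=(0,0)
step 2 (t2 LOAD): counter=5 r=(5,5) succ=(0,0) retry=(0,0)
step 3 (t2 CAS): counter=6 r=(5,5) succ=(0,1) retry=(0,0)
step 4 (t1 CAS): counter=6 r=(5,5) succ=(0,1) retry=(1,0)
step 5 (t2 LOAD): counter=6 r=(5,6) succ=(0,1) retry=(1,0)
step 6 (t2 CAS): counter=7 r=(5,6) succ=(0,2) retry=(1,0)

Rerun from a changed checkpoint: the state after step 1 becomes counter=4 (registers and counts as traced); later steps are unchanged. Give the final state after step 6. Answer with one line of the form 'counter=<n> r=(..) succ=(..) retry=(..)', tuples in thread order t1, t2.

counter=7 r=(5,6) succ=(1,2) retry=(0,0)

state after step 1 := counter=4 r=(5,0) succ=(0,0) retry=(0,0)
step 2 (t2 LOAD): counter=4 r=(5,4) succ=(0,0) retry=(0,0)
step 3 (t2 CAS): counter=5 r=(5,4) succ=(0,1) retry=(0,0)
step 4 (t1 CAS): counter=6 r=(5,4) succ=(1,1) retry=(0,0)
step 5 (t2 LOAD): counter=6 r=(5,6) succ=(1,1) retry=(0,0)
step 6 (t2 CAS): counter=7 r=(5,6) succ=(1,2) retry=(0,0)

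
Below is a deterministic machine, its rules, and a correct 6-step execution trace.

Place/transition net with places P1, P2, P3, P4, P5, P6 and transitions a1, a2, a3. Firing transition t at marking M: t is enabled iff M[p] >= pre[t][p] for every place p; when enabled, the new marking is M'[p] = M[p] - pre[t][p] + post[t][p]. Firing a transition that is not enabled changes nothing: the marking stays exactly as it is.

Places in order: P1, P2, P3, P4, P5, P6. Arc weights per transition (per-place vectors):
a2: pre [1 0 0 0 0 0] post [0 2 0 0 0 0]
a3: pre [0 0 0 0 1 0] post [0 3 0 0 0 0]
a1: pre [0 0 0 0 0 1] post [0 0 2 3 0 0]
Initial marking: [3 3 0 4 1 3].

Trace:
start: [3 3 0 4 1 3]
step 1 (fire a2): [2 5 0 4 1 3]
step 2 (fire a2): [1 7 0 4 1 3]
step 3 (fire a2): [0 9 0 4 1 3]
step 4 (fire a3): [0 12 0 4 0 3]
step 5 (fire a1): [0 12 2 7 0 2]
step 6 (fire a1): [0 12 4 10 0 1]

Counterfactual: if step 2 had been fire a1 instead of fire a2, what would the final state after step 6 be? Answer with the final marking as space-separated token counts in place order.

(re-executing from step 2 with the substitution; state before step 2: [2 5 0 4 1 3])
step 2 (fire a1): [2 5 2 7 1 2]
step 3 (fire a2): [1 7 2 7 1 2]
step 4 (fire a3): [1 10 2 7 0 2]
step 5 (fire a1): [1 10 4 10 0 1]
step 6 (fire a1): [1 10 6 13 0 0]

1 10 6 13 0 0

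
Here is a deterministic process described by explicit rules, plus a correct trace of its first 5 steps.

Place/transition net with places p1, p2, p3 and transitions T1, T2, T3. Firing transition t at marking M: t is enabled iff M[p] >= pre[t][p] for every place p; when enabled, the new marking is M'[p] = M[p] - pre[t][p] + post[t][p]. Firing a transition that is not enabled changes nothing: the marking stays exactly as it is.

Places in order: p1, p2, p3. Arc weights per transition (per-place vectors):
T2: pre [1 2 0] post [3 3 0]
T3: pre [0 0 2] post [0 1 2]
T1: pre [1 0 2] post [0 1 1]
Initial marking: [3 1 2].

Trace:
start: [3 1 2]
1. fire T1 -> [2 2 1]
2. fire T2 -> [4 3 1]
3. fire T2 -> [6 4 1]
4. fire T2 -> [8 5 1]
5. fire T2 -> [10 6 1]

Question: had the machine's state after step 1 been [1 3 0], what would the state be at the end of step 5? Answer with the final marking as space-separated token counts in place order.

state after step 1 := [1 3 0]
2. fire T2 -> [3 4 0]
3. fire T2 -> [5 5 0]
4. fire T2 -> [7 6 0]
5. fire T2 -> [9 7 0]

9 7 0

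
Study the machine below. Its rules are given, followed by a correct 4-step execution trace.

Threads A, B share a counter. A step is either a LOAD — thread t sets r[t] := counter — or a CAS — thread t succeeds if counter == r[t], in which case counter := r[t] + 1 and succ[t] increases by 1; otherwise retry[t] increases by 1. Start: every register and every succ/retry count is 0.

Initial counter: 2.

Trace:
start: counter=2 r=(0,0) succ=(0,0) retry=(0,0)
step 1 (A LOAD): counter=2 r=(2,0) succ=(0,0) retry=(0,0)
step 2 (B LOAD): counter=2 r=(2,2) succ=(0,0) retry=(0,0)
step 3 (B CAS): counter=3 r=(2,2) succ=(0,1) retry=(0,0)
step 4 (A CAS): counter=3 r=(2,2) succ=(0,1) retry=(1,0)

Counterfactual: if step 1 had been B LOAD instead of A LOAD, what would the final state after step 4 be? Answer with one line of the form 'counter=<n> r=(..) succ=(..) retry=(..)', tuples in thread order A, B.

(re-executing from step 1 with the substitution; state before step 1: counter=2 r=(0,0) succ=(0,0) retry=(0,0))
step 1 (B LOAD): counter=2 r=(0,2) succ=(0,0) retry=(0,0)
step 2 (B LOAD): counter=2 r=(0,2) succ=(0,0) retry=(0,0)
step 3 (B CAS): counter=3 r=(0,2) succ=(0,1) retry=(0,0)
step 4 (A CAS): counter=3 r=(0,2) succ=(0,1) retry=(1,0)

counter=3 r=(0,2) succ=(0,1) retry=(1,0)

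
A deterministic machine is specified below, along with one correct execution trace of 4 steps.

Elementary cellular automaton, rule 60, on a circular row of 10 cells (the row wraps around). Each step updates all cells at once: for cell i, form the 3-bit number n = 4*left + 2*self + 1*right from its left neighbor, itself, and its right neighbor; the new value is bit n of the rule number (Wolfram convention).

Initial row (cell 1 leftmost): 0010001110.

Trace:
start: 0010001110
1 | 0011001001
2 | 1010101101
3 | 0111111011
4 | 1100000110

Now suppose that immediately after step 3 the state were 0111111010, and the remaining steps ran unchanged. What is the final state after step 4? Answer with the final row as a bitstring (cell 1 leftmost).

state after step 3 := 0111111010
4 | 0100000111

0100000111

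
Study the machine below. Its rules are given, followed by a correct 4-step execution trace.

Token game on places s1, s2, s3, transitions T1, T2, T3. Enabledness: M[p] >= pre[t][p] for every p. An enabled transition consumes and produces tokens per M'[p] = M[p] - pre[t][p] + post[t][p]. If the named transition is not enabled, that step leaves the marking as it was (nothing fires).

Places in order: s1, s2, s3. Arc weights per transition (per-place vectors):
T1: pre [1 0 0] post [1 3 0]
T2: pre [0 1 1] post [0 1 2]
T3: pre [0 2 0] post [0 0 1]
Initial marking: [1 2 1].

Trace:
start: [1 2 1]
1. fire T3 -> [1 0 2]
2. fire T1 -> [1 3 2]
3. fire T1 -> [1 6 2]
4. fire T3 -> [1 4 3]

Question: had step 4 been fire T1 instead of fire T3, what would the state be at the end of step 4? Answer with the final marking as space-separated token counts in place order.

1 9 2

(re-executing from step 4 with the substitution; state before step 4: [1 6 2])
4. fire T1 -> [1 9 2]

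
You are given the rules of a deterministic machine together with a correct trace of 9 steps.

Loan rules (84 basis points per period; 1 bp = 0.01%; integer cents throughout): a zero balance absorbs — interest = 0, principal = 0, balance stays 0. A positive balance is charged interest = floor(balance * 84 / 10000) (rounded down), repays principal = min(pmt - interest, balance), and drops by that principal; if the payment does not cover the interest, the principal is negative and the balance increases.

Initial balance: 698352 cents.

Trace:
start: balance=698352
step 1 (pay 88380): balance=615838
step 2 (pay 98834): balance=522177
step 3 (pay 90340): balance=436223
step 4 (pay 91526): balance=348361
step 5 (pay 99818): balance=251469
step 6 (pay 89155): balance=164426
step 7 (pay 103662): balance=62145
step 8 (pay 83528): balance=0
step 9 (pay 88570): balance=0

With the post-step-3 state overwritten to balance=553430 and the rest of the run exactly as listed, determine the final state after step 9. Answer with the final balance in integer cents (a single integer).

state after step 3 := balance=553430
step 4 (pay 91526): balance=466552
step 5 (pay 99818): balance=370653
step 6 (pay 89155): balance=284611
step 7 (pay 103662): balance=183339
step 8 (pay 83528): balance=101351
step 9 (pay 88570): balance=13632

13632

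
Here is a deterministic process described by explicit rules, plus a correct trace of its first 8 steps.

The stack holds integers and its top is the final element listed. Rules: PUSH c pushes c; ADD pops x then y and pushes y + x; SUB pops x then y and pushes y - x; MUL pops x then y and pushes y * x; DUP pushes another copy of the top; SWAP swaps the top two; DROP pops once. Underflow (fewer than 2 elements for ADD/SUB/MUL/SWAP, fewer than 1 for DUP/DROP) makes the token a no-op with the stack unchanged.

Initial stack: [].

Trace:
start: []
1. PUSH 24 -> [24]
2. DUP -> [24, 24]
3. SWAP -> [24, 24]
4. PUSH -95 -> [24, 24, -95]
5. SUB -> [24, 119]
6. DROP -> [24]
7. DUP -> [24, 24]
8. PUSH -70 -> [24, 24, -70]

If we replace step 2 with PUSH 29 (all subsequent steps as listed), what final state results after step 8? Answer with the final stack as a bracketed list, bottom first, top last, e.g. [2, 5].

(re-executing from step 2 with the substitution; state before step 2: [24])
2. PUSH 29 -> [24, 29]
3. SWAP -> [29, 24]
4. PUSH -95 -> [29, 24, -95]
5. SUB -> [29, 119]
6. DROP -> [29]
7. DUP -> [29, 29]
8. PUSH -70 -> [29, 29, -70]

[29, 29, -70]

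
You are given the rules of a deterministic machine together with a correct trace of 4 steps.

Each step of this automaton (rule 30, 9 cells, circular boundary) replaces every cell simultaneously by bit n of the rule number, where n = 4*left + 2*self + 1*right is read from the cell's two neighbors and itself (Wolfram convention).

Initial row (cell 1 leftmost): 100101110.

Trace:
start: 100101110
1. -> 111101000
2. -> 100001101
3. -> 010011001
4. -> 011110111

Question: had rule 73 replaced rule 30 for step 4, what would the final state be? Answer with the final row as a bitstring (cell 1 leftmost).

(re-executing step 4 under rule 73; state before step 4: 010011001)
4. -> 000011000

000011000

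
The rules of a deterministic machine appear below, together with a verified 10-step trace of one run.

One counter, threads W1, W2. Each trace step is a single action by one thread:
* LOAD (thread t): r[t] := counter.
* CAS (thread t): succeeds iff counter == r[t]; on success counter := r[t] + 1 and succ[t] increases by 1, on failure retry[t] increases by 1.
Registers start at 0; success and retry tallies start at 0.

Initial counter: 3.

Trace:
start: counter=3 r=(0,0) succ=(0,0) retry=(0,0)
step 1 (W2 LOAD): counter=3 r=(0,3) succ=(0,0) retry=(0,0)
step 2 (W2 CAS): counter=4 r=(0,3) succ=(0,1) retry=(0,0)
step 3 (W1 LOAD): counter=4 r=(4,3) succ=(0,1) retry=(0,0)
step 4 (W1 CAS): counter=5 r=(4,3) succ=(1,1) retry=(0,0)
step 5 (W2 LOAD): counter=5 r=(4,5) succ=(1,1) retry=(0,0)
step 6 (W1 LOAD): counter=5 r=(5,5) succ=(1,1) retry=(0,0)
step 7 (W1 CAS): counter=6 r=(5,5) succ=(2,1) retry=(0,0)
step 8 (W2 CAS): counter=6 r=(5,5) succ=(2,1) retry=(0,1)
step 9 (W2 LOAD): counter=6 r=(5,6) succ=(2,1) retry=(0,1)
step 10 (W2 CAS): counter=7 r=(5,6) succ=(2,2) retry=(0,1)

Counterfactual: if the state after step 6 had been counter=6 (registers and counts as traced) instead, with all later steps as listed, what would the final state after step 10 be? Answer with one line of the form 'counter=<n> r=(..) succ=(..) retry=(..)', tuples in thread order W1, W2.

counter=7 r=(5,6) succ=(1,2) retry=(1,1)

state after step 6 := counter=6 r=(5,5) succ=(1,1) retry=(0,0)
step 7 (W1 CAS): counter=6 r=(5,5) succ=(1,1) retry=(1,0)
step 8 (W2 CAS): counter=6 r=(5,5) succ=(1,1) retry=(1,1)
step 9 (W2 LOAD): counter=6 r=(5,6) succ=(1,1) retry=(1,1)
step 10 (W2 CAS): counter=7 r=(5,6) succ=(1,2) retry=(1,1)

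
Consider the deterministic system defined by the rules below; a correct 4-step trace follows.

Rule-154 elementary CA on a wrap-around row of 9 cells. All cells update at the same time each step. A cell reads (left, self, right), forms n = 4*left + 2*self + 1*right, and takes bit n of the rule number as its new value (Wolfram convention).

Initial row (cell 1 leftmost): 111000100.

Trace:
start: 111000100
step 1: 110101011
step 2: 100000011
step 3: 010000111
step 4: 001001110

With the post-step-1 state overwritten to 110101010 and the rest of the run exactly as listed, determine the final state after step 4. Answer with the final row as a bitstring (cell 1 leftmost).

001000010

state after step 1 := 110101010
step 2: 100000000
step 3: 010000001
step 4: 001000010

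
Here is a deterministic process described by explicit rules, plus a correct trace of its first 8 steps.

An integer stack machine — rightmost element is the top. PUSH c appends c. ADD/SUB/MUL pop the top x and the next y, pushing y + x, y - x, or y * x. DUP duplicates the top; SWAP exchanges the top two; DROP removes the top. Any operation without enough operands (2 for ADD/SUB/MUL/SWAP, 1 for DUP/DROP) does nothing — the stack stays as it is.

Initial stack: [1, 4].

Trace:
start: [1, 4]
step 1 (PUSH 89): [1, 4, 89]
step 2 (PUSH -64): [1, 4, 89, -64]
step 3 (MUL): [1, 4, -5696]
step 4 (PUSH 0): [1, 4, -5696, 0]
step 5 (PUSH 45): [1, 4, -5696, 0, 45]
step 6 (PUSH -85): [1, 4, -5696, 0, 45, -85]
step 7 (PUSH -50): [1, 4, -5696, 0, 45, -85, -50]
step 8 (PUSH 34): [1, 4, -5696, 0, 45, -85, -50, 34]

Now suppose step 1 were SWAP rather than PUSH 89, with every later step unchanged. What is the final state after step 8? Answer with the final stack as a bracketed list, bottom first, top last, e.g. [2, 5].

(re-executing from step 1 with the substitution; state before step 1: [1, 4])
step 1 (SWAP): [4, 1]
step 2 (PUSH -64): [4, 1, -64]
step 3 (MUL): [4, -64]
step 4 (PUSH 0): [4, -64, 0]
step 5 (PUSH 45): [4, -64, 0, 45]
step 6 (PUSH -85): [4, -64, 0, 45, -85]
step 7 (PUSH -50): [4, -64, 0, 45, -85, -50]
step 8 (PUSH 34): [4, -64, 0, 45, -85, -50, 34]

[4, -64, 0, 45, -85, -50, 34]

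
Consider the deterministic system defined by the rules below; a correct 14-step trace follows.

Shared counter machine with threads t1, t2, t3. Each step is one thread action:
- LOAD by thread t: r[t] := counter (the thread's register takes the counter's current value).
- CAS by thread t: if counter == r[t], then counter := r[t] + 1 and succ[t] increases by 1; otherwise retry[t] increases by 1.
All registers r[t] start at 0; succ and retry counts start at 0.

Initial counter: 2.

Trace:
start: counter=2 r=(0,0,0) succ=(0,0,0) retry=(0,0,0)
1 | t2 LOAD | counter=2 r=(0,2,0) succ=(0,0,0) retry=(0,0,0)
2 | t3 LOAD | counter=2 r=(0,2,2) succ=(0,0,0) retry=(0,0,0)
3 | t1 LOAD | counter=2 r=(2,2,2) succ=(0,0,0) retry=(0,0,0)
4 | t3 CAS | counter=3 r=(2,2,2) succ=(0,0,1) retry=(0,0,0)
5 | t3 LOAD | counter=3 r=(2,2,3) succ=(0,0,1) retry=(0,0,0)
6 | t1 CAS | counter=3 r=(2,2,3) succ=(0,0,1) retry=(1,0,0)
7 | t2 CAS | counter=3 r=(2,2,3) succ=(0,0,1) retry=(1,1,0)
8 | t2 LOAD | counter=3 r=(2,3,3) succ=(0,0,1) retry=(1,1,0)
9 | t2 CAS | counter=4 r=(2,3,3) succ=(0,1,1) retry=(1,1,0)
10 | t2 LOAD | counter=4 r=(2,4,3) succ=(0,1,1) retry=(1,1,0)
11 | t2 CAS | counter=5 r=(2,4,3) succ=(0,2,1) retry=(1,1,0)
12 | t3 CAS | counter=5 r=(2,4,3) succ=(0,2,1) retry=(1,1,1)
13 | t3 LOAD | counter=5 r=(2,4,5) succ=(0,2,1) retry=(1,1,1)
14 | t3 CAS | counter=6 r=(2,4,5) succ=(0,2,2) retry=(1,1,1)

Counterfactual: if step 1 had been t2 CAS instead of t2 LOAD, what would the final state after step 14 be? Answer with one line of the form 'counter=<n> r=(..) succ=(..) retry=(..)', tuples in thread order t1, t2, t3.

(re-executing from step 1 with the substitution; state before step 1: counter=2 r=(0,0,0) succ=(0,0,0) retry=(0,0,0))
1 | t2 CAS | counter=2 r=(0,0,0) succ=(0,0,0) retry=(0,1,0)
2 | t3 LOAD | counter=2 r=(0,0,2) succ=(0,0,0) retry=(0,1,0)
3 | t1 LOAD | counter=2 r=(2,0,2) succ=(0,0,0) retry=(0,1,0)
4 | t3 CAS | counter=3 r=(2,0,2) succ=(0,0,1) retry=(0,1,0)
5 | t3 LOAD | counter=3 r=(2,0,3) succ=(0,0,1) retry=(0,1,0)
6 | t1 CAS | counter=3 r=(2,0,3) succ=(0,0,1) retry=(1,1,0)
7 | t2 CAS | counter=3 r=(2,0,3) succ=(0,0,1) retry=(1,2,0)
8 | t2 LOAD | counter=3 r=(2,3,3) succ=(0,0,1) retry=(1,2,0)
9 | t2 CAS | counter=4 r=(2,3,3) succ=(0,1,1) retry=(1,2,0)
10 | t2 LOAD | counter=4 r=(2,4,3) succ=(0,1,1) retry=(1,2,0)
11 | t2 CAS | counter=5 r=(2,4,3) succ=(0,2,1) retry=(1,2,0)
12 | t3 CAS | counter=5 r=(2,4,3) succ=(0,2,1) retry=(1,2,1)
13 | t3 LOAD | counter=5 r=(2,4,5) succ=(0,2,1) retry=(1,2,1)
14 | t3 CAS | counter=6 r=(2,4,5) succ=(0,2,2) retry=(1,2,1)

counter=6 r=(2,4,5) succ=(0,2,2) retry=(1,2,1)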